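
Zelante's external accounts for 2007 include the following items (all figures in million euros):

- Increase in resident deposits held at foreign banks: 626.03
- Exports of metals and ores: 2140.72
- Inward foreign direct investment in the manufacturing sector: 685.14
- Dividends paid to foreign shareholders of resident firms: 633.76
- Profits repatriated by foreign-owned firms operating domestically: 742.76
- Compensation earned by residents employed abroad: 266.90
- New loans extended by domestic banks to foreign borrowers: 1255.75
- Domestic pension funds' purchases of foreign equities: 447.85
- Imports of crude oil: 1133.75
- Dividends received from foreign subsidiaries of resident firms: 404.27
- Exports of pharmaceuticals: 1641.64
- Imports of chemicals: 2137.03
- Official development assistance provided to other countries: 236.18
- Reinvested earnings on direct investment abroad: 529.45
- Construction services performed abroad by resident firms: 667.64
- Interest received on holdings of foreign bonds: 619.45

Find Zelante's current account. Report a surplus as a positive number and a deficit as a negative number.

Goods: 2140.72 - 1133.75 + 1641.64 - 2137.03 = 511.58
Services: 667.64
Primary income: 266.90 + 529.45 + 404.27 - 633.76 - 742.76 + 619.45 = 443.55
Secondary income: -236.18
Current account = 511.58 + 667.64 + 443.55 + (-236.18) = 1386.59
(Excluded from the current account — financial account: increase in resident deposits held at foreign banks 626.03, inward foreign direct investment in the manufacturing sector 685.14, new loans extended by domestic banks to foreign borrowers 1255.75, domestic pension funds' purchases of foreign equities 447.85.)

1386.59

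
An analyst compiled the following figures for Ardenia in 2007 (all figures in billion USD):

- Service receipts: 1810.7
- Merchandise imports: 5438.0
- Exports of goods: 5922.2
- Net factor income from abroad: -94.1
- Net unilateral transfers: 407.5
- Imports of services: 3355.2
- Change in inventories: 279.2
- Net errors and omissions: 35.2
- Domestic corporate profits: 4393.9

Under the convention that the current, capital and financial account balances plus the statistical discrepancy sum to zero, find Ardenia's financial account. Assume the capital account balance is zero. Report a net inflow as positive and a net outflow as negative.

Goods balance = 5922.2 - 5438.0 = 484.2
Services balance = 1810.7 - 3355.2 = -1544.5
Trade balance (goods + services) = 484.2 + (-1544.5) = -1060.3
Net primary income = -94.1
Net secondary income = 407.5
Current account = -1060.3 + (-94.1) + 407.5 = -746.9
Financial account = -(-746.9 + 35.2) = 711.7

711.7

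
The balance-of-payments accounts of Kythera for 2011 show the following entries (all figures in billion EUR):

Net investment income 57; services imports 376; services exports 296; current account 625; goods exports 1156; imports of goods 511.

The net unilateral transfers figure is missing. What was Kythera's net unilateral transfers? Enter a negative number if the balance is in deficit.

3

Current account = goods balance + services balance + net primary income + net secondary income
Sum of the known components = 622
Net unilateral transfers = CA - (known components) = 625 - 622 = 3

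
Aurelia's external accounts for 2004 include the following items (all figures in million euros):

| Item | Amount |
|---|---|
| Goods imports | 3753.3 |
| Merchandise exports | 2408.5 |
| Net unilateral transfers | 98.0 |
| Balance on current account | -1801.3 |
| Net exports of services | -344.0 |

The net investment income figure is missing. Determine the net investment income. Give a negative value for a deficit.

Current account = goods balance + services balance + net primary income + net secondary income
Sum of the known components = -1590.8
Net investment income = CA - (known components) = -1801.3 - (-1590.8) = -210.5

-210.5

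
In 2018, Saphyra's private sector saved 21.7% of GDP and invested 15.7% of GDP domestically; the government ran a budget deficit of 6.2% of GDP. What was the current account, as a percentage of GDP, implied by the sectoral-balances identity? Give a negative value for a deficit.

-0.2

By the sectoral-balances identity, CA = (S_private - I) + (T - G).
Private balance = 21.7 - 15.7 = 6.0
Government balance (T - G) = -6.2
CA = 6.0 + (-6.2) = -0.2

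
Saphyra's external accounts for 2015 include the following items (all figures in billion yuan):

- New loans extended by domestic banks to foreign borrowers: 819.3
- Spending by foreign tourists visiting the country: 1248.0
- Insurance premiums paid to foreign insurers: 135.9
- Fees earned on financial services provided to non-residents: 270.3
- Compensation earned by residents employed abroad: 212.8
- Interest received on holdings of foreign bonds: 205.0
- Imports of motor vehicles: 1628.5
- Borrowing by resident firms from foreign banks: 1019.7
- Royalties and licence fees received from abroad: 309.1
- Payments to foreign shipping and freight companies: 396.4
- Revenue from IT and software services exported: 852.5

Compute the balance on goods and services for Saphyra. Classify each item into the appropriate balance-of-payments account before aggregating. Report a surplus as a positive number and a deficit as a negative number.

519.1

Goods: -1628.5
Services: -135.9 + 309.1 + 1248.0 - 396.4 + 270.3 + 852.5 = 2147.6
Trade balance = -1628.5 + 2147.6 = 519.1
(Excluded from the trade balance — financial account: new loans extended by domestic banks to foreign borrowers 819.3, borrowing by resident firms from foreign banks 1019.7; primary income: compensation earned by residents employed abroad 212.8, interest received on holdings of foreign bonds 205.0.)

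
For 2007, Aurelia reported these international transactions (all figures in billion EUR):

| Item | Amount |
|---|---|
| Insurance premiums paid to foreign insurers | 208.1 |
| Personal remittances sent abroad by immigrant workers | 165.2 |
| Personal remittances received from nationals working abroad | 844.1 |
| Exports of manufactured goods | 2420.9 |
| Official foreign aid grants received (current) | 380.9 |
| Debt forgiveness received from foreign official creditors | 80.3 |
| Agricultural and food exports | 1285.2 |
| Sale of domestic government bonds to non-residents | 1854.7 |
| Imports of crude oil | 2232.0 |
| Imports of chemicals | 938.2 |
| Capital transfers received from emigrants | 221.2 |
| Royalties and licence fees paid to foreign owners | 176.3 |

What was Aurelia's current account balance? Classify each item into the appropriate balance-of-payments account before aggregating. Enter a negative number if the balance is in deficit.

Goods: 2420.9 - 2232.0 + 1285.2 - 938.2 = 535.9
Services: -176.3 - 208.1 = -384.4
Secondary income: 844.1 - 165.2 + 380.9 = 1059.8
Current account = 535.9 + (-384.4) + 1059.8 = 1211.3
(Excluded from the current account — capital account: debt forgiveness received from foreign official creditors 80.3, capital transfers received from emigrants 221.2; financial account: sale of domestic government bonds to non-residents 1854.7.)

1211.3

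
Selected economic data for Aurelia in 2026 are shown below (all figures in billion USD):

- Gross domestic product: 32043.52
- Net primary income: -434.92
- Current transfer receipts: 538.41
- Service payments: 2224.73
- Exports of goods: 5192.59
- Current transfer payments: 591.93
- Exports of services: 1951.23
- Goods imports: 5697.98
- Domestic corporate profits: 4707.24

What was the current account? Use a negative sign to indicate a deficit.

Goods balance = 5192.59 - 5697.98 = -505.39
Services balance = 1951.23 - 2224.73 = -273.50
Trade balance (goods + services) = -505.39 + (-273.50) = -778.89
Net primary income = -434.92
Net secondary income = 538.41 - 591.93 = -53.52
Current account = -778.89 + (-434.92) + (-53.52) = -1267.33

-1267.33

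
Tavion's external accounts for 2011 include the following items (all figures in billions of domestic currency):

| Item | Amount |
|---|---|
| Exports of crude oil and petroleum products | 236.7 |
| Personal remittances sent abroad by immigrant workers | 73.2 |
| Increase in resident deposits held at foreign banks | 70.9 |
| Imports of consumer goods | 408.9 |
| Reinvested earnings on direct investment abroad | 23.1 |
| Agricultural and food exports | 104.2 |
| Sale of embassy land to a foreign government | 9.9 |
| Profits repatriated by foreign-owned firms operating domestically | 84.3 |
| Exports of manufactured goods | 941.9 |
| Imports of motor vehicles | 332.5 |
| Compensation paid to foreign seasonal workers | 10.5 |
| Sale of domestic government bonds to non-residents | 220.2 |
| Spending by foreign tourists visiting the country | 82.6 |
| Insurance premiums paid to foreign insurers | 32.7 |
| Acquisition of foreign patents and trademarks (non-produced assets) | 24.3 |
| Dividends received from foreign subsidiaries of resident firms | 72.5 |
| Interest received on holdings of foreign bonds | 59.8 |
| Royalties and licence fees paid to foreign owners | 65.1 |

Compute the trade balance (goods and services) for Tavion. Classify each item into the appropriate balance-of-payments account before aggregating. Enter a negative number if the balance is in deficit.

526.2

Goods: -332.5 + 941.9 + 104.2 - 408.9 + 236.7 = 541.4
Services: 82.6 - 65.1 - 32.7 = -15.2
Trade balance = 541.4 + (-15.2) = 526.2
(Excluded from the trade balance — secondary income: personal remittances sent abroad by immigrant workers 73.2; financial account: increase in resident deposits held at foreign banks 70.9, sale of domestic government bonds to non-residents 220.2; primary income: reinvested earnings on direct investment abroad 23.1, profits repatriated by foreign-owned firms operating domestically 84.3, compensation paid to foreign seasonal workers 10.5, dividends received from foreign subsidiaries of resident firms 72.5, interest received on holdings of foreign bonds 59.8; capital account: sale of embassy land to a foreign government 9.9, acquisition of foreign patents and trademarks (non-produced assets) 24.3.)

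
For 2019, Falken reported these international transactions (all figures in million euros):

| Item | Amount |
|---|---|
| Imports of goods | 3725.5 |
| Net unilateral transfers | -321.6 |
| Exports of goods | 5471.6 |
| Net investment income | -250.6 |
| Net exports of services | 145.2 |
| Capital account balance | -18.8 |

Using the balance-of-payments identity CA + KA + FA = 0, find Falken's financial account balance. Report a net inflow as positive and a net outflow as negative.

-1300.3

Goods balance = 5471.6 - 3725.5 = 1746.1
Services balance = 145.2
Trade balance (goods + services) = 1746.1 + 145.2 = 1891.3
Net primary income = -250.6
Net secondary income = -321.6
Current account = 1891.3 + (-250.6) + (-321.6) = 1319.1
Financial account = -(1319.1 + (-18.8)) = -1300.3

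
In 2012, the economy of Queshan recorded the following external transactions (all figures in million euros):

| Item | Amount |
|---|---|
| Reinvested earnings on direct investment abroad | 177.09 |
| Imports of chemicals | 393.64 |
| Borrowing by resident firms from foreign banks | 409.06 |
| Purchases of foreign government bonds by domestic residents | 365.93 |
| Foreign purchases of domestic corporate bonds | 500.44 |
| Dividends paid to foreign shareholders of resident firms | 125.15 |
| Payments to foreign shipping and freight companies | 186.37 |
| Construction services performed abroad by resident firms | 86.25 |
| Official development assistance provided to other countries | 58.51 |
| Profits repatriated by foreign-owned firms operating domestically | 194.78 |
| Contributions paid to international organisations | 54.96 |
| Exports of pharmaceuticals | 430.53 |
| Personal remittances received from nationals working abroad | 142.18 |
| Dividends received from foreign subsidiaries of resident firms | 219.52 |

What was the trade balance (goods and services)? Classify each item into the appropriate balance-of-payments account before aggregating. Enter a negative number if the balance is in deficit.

-63.23

Goods: 430.53 - 393.64 = 36.89
Services: 86.25 - 186.37 = -100.12
Trade balance = 36.89 + (-100.12) = -63.23
(Excluded from the trade balance — primary income: reinvested earnings on direct investment abroad 177.09, dividends paid to foreign shareholders of resident firms 125.15, profits repatriated by foreign-owned firms operating domestically 194.78, dividends received from foreign subsidiaries of resident firms 219.52; financial account: borrowing by resident firms from foreign banks 409.06, purchases of foreign government bonds by domestic residents 365.93, foreign purchases of domestic corporate bonds 500.44; secondary income: official development assistance provided to other countries 58.51, contributions paid to international organisations 54.96, personal remittances received from nationals working abroad 142.18.)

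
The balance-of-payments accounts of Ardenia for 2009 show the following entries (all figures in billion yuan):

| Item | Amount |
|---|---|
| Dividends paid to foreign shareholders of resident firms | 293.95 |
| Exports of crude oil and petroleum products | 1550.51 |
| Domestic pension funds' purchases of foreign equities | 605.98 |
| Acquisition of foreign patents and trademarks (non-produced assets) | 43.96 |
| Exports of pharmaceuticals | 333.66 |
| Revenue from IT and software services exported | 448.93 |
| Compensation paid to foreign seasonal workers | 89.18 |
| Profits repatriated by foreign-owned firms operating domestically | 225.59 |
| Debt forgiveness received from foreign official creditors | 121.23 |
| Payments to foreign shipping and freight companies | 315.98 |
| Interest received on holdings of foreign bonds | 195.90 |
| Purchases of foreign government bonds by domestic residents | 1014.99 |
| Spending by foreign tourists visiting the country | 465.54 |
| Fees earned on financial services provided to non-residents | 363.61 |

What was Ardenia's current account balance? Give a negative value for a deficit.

Goods: 1550.51 + 333.66 = 1884.17
Services: 465.54 - 315.98 + 448.93 + 363.61 = 962.10
Primary income: -225.59 + 195.90 - 89.18 - 293.95 = -412.82
Current account = 1884.17 + 962.10 + (-412.82) = 2433.45
(Excluded from the current account — financial account: domestic pension funds' purchases of foreign equities 605.98, purchases of foreign government bonds by domestic residents 1014.99; capital account: acquisition of foreign patents and trademarks (non-produced assets) 43.96, debt forgiveness received from foreign official creditors 121.23.)

2433.45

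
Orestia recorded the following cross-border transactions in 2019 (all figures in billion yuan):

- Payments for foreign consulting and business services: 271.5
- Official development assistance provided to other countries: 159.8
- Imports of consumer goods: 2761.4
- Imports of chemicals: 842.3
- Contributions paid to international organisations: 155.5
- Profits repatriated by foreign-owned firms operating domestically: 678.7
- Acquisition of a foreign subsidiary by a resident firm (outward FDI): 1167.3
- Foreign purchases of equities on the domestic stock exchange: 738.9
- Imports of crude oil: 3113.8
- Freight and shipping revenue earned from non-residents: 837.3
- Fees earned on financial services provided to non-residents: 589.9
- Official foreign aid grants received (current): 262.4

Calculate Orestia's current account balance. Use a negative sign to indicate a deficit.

Goods: -2761.4 - 3113.8 - 842.3 = -6717.5
Services: -271.5 + 837.3 + 589.9 = 1155.7
Primary income: -678.7
Secondary income: -155.5 - 159.8 + 262.4 = -52.9
Current account = (-6717.5) + 1155.7 + (-678.7) + (-52.9) = -6293.4
(Excluded from the current account — financial account: acquisition of a foreign subsidiary by a resident firm (outward FDI) 1167.3, foreign purchases of equities on the domestic stock exchange 738.9.)

-6293.4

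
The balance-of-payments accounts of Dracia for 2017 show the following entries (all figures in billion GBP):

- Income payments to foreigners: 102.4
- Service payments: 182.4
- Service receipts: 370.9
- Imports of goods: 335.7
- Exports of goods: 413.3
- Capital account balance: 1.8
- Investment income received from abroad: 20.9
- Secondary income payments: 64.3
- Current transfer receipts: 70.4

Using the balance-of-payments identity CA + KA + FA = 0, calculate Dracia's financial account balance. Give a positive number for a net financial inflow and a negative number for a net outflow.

-192.5

Goods balance = 413.3 - 335.7 = 77.6
Services balance = 370.9 - 182.4 = 188.5
Trade balance (goods + services) = 77.6 + 188.5 = 266.1
Net primary income = 20.9 - 102.4 = -81.5
Net secondary income = 70.4 - 64.3 = 6.1
Current account = 266.1 + (-81.5) + 6.1 = 190.7
Financial account = -(190.7 + 1.8) = -192.5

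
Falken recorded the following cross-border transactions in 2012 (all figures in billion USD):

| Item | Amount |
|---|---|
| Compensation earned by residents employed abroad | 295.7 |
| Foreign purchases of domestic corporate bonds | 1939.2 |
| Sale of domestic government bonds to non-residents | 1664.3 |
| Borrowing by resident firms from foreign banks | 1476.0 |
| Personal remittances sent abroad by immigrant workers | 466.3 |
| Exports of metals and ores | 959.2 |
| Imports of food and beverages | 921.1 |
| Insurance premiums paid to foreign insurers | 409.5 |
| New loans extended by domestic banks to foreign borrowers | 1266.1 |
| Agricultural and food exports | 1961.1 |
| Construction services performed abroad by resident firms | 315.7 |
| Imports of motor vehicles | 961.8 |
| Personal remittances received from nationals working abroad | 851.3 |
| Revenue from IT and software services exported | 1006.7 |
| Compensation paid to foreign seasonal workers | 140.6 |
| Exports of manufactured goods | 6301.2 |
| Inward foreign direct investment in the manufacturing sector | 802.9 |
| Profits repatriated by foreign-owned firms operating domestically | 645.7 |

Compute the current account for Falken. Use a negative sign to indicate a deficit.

Goods: -961.8 + 6301.2 - 921.1 + 959.2 + 1961.1 = 7338.6
Services: -409.5 + 1006.7 + 315.7 = 912.9
Primary income: 295.7 - 645.7 - 140.6 = -490.6
Secondary income: -466.3 + 851.3 = 385.0
Current account = 7338.6 + 912.9 + (-490.6) + 385.0 = 8145.9
(Excluded from the current account — financial account: foreign purchases of domestic corporate bonds 1939.2, sale of domestic government bonds to non-residents 1664.3, borrowing by resident firms from foreign banks 1476.0, new loans extended by domestic banks to foreign borrowers 1266.1, inward foreign direct investment in the manufacturing sector 802.9.)

8145.9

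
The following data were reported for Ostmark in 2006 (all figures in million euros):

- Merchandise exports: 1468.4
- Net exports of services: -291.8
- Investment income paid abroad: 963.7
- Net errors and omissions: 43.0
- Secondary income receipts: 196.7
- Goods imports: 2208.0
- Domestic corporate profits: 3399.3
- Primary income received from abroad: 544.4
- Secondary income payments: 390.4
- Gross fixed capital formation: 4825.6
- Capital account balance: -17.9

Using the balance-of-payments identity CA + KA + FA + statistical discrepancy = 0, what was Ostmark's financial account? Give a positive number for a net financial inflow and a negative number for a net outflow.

Goods balance = 1468.4 - 2208.0 = -739.6
Services balance = -291.8
Trade balance (goods + services) = -739.6 + (-291.8) = -1031.4
Net primary income = 544.4 - 963.7 = -419.3
Net secondary income = 196.7 - 390.4 = -193.7
Current account = -1031.4 + (-419.3) + (-193.7) = -1644.4
Financial account = -(-1644.4 + (-17.9) + 43.0) = 1619.3

1619.3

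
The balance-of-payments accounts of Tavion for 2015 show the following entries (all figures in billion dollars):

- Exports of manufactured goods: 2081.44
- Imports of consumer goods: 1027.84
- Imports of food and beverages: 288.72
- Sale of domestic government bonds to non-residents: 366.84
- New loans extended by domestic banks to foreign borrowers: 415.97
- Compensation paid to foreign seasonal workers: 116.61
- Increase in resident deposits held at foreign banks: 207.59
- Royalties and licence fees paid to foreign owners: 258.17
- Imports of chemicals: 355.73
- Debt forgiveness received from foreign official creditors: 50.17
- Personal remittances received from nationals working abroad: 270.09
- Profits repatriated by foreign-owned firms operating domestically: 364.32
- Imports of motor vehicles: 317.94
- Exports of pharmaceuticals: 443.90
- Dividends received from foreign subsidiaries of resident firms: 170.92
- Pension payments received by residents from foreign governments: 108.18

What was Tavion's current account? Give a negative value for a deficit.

Goods: -355.73 - 1027.84 + 443.90 + 2081.44 - 317.94 - 288.72 = 535.11
Services: -258.17
Primary income: -116.61 - 364.32 + 170.92 = -310.01
Secondary income: 108.18 + 270.09 = 378.27
Current account = 535.11 + (-258.17) + (-310.01) + 378.27 = 345.20
(Excluded from the current account — financial account: sale of domestic government bonds to non-residents 366.84, new loans extended by domestic banks to foreign borrowers 415.97, increase in resident deposits held at foreign banks 207.59; capital account: debt forgiveness received from foreign official creditors 50.17.)

345.20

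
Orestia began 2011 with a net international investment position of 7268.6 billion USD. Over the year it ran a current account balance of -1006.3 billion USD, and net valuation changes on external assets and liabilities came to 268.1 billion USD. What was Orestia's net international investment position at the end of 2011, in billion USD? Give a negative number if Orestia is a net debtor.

Change in NIIP = current account + net valuation change = -1006.3 + 268.1 = -738.2
End-of-year NIIP = 7268.6 + (-738.2) = 6530.4

6530.4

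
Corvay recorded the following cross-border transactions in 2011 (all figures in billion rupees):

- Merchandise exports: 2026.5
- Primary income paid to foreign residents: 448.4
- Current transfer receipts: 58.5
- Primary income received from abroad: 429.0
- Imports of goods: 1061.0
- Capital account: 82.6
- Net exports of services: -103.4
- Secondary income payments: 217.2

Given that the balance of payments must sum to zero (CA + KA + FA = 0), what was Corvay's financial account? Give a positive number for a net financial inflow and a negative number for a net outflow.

Goods balance = 2026.5 - 1061.0 = 965.5
Services balance = -103.4
Trade balance (goods + services) = 965.5 + (-103.4) = 862.1
Net primary income = 429.0 - 448.4 = -19.4
Net secondary income = 58.5 - 217.2 = -158.7
Current account = 862.1 + (-19.4) + (-158.7) = 684.0
Financial account = -(684.0 + 82.6) = -766.6

-766.6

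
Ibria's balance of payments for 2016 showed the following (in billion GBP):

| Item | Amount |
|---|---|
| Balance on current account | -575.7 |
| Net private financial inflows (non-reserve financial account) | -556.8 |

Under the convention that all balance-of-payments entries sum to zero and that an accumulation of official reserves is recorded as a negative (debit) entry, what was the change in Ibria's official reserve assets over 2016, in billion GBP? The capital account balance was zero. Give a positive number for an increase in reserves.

-1132.5

Official reserve transactions balance = -((-575.7) + (-556.8)) = 1132.5
An accumulation of reserves is recorded as a debit (negative entry), so the change in the stock of reserves is the negative of that balance.
Change in official reserves = -(1132.5) = -1132.5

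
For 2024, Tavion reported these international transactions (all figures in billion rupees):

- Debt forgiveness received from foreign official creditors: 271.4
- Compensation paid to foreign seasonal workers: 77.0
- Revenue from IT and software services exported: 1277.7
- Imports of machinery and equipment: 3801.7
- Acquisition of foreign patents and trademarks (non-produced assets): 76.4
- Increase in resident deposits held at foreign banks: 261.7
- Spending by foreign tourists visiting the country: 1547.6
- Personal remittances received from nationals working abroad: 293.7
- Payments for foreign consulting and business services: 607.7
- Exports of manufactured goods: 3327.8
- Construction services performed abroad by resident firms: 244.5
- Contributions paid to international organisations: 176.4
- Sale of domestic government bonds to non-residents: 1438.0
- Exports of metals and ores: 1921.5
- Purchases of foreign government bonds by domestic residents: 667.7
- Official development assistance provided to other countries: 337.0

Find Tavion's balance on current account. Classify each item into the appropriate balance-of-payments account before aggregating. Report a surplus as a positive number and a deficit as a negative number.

Goods: 3327.8 + 1921.5 - 3801.7 = 1447.6
Services: -607.7 + 1547.6 + 1277.7 + 244.5 = 2462.1
Primary income: -77.0
Secondary income: -176.4 + 293.7 - 337.0 = -219.7
Current account = 1447.6 + 2462.1 + (-77.0) + (-219.7) = 3613.0
(Excluded from the current account — capital account: debt forgiveness received from foreign official creditors 271.4, acquisition of foreign patents and trademarks (non-produced assets) 76.4; financial account: increase in resident deposits held at foreign banks 261.7, sale of domestic government bonds to non-residents 1438.0, purchases of foreign government bonds by domestic residents 667.7.)

3613.0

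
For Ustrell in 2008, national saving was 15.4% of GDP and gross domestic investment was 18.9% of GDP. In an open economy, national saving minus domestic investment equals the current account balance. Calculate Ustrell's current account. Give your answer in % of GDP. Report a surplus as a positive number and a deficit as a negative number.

CA = S - I = 15.4 - 18.9 = -3.5

-3.5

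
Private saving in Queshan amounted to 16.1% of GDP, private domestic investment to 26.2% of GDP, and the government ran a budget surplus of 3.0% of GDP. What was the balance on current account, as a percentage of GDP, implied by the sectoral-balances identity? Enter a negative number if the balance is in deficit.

-7.1

By the sectoral-balances identity, CA = (S_private - I) + (T - G).
Private balance = 16.1 - 26.2 = -10.1
Government balance (T - G) = 3.0
CA = -10.1 + 3.0 = -7.1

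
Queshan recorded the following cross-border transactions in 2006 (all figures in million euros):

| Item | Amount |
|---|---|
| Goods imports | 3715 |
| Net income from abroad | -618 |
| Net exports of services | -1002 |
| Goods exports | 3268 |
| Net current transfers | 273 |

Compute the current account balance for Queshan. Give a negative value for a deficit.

-1794

Goods balance = 3268 - 3715 = -447
Services balance = -1002
Trade balance (goods + services) = -447 + (-1002) = -1449
Net primary income = -618
Net secondary income = 273
Current account = -1449 + (-618) + 273 = -1794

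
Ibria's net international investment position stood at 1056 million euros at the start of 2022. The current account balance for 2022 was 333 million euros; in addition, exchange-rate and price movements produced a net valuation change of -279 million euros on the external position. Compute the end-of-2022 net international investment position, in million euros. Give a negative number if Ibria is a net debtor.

Change in NIIP = current account + net valuation change = 333 + (-279) = 54
End-of-year NIIP = 1056 + 54 = 1110

1110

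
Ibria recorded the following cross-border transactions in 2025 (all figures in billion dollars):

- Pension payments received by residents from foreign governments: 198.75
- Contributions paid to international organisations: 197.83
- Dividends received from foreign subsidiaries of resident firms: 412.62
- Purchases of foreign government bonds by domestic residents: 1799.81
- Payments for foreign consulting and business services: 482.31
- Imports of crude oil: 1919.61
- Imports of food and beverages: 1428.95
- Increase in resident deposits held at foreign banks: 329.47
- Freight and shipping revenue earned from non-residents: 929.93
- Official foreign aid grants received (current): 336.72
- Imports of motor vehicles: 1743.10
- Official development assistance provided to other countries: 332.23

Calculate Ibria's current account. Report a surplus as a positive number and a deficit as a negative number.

Goods: -1743.10 - 1919.61 - 1428.95 = -5091.66
Services: 929.93 - 482.31 = 447.62
Primary income: 412.62
Secondary income: -332.23 + 198.75 + 336.72 - 197.83 = 5.41
Current account = (-5091.66) + 447.62 + 412.62 + 5.41 = -4226.01
(Excluded from the current account — financial account: purchases of foreign government bonds by domestic residents 1799.81, increase in resident deposits held at foreign banks 329.47.)

-4226.01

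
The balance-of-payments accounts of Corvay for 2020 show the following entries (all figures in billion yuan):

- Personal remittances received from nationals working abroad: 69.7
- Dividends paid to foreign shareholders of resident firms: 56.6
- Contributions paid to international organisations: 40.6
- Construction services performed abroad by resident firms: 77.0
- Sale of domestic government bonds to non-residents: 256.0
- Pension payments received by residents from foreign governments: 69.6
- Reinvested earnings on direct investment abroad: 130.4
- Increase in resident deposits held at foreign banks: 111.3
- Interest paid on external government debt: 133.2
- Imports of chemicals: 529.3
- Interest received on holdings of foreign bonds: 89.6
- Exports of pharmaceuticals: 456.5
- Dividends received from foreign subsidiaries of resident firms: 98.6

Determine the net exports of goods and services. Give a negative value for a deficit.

Goods: 456.5 - 529.3 = -72.8
Services: 77.0
Trade balance = -72.8 + 77.0 = 4.2
(Excluded from the trade balance — secondary income: personal remittances received from nationals working abroad 69.7, contributions paid to international organisations 40.6, pension payments received by residents from foreign governments 69.6; primary income: dividends paid to foreign shareholders of resident firms 56.6, reinvested earnings on direct investment abroad 130.4, interest paid on external government debt 133.2, interest received on holdings of foreign bonds 89.6, dividends received from foreign subsidiaries of resident firms 98.6; financial account: sale of domestic government bonds to non-residents 256.0, increase in resident deposits held at foreign banks 111.3.)

4.2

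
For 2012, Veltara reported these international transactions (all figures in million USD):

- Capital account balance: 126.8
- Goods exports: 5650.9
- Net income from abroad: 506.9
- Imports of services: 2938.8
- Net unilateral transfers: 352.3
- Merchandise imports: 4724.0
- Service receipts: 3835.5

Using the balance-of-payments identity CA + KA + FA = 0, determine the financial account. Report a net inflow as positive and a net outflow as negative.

-2809.6

Goods balance = 5650.9 - 4724.0 = 926.9
Services balance = 3835.5 - 2938.8 = 896.7
Trade balance (goods + services) = 926.9 + 896.7 = 1823.6
Net primary income = 506.9
Net secondary income = 352.3
Current account = 1823.6 + 506.9 + 352.3 = 2682.8
Financial account = -(2682.8 + 126.8) = -2809.6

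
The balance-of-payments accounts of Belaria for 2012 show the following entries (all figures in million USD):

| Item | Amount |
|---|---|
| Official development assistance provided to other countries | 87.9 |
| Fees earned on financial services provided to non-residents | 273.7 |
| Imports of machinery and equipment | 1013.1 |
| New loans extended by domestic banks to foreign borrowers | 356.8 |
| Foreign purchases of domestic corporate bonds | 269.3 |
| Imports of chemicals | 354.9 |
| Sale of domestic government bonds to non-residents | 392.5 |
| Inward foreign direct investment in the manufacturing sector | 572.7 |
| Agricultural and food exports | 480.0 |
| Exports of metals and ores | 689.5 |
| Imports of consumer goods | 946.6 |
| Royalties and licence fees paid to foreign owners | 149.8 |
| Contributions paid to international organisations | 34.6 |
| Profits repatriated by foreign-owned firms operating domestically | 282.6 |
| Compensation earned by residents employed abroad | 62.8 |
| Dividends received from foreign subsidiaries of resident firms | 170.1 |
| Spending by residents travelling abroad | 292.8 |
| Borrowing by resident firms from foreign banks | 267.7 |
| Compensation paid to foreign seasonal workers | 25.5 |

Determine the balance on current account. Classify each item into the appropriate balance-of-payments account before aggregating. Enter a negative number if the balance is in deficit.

Goods: -354.9 - 946.6 - 1013.1 + 689.5 + 480.0 = -1145.1
Services: 273.7 - 292.8 - 149.8 = -168.9
Primary income: -25.5 - 282.6 + 170.1 + 62.8 = -75.2
Secondary income: -34.6 - 87.9 = -122.5
Current account = (-1145.1) + (-168.9) + (-75.2) + (-122.5) = -1511.7
(Excluded from the current account — financial account: new loans extended by domestic banks to foreign borrowers 356.8, foreign purchases of domestic corporate bonds 269.3, sale of domestic government bonds to non-residents 392.5, inward foreign direct investment in the manufacturing sector 572.7, borrowing by resident firms from foreign banks 267.7.)

-1511.7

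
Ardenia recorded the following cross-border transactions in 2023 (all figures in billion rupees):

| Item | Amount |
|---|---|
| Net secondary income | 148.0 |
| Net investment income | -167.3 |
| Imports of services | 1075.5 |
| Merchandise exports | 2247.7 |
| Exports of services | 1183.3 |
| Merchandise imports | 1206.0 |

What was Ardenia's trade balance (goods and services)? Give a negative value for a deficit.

1149.5

Goods balance = 2247.7 - 1206.0 = 1041.7
Services balance = 1183.3 - 1075.5 = 107.8
Trade balance (goods + services) = 1041.7 + 107.8 = 1149.5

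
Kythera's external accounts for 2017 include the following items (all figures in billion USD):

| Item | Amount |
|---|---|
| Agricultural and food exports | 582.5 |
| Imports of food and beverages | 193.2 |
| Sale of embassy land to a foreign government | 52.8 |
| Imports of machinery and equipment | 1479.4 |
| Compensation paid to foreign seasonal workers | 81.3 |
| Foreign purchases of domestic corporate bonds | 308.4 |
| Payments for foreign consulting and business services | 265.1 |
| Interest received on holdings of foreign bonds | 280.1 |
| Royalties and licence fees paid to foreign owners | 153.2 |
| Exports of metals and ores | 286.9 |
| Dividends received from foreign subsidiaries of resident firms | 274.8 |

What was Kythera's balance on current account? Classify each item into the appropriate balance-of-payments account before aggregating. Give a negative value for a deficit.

Goods: -1479.4 - 193.2 + 582.5 + 286.9 = -803.2
Services: -265.1 - 153.2 = -418.3
Primary income: 274.8 + 280.1 - 81.3 = 473.6
Current account = (-803.2) + (-418.3) + 473.6 = -747.9
(Excluded from the current account — capital account: sale of embassy land to a foreign government 52.8; financial account: foreign purchases of domestic corporate bonds 308.4.)

-747.9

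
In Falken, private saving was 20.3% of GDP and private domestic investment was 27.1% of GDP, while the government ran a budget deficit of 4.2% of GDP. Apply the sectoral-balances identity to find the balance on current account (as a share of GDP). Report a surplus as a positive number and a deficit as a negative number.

-11.0

By the sectoral-balances identity, CA = (S_private - I) + (T - G).
Private balance = 20.3 - 27.1 = -6.8
Government balance (T - G) = -4.2
CA = -6.8 + (-4.2) = -11.0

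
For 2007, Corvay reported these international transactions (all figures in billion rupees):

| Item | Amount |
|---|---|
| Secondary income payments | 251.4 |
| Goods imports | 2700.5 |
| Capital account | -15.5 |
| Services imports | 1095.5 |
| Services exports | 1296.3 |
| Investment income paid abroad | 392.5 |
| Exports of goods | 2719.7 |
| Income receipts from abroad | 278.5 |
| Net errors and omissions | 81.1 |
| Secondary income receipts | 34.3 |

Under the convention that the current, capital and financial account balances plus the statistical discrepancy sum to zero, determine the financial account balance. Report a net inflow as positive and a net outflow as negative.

Goods balance = 2719.7 - 2700.5 = 19.2
Services balance = 1296.3 - 1095.5 = 200.8
Trade balance (goods + services) = 19.2 + 200.8 = 220.0
Net primary income = 278.5 - 392.5 = -114.0
Net secondary income = 34.3 - 251.4 = -217.1
Current account = 220.0 + (-114.0) + (-217.1) = -111.1
Financial account = -(-111.1 + (-15.5) + 81.1) = 45.5

45.5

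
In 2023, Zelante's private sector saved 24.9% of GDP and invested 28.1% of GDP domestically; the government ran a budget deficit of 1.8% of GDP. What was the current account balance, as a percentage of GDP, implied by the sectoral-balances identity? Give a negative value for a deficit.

By the sectoral-balances identity, CA = (S_private - I) + (T - G).
Private balance = 24.9 - 28.1 = -3.2
Government balance (T - G) = -1.8
CA = -3.2 + (-1.8) = -5.0

-5.0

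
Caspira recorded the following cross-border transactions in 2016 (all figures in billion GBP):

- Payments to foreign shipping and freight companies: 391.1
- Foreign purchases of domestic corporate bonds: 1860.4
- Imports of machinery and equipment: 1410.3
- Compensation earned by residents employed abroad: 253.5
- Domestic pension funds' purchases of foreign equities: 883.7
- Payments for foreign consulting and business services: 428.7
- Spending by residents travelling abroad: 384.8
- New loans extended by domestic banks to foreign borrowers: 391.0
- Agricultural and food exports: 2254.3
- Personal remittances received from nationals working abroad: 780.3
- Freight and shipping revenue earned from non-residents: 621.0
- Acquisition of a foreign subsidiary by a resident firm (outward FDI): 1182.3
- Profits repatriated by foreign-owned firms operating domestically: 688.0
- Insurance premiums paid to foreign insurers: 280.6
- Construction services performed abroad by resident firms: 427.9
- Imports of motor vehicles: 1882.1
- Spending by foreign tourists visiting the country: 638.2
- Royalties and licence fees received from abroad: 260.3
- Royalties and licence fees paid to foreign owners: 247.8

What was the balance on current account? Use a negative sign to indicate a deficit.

-477.9

Goods: -1410.3 - 1882.1 + 2254.3 = -1038.1
Services: 260.3 - 247.8 + 638.2 - 280.6 + 621.0 - 391.1 - 428.7 + 427.9 - 384.8 = 214.4
Primary income: -688.0 + 253.5 = -434.5
Secondary income: 780.3
Current account = (-1038.1) + 214.4 + (-434.5) + 780.3 = -477.9
(Excluded from the current account — financial account: foreign purchases of domestic corporate bonds 1860.4, domestic pension funds' purchases of foreign equities 883.7, new loans extended by domestic banks to foreign borrowers 391.0, acquisition of a foreign subsidiary by a resident firm (outward FDI) 1182.3.)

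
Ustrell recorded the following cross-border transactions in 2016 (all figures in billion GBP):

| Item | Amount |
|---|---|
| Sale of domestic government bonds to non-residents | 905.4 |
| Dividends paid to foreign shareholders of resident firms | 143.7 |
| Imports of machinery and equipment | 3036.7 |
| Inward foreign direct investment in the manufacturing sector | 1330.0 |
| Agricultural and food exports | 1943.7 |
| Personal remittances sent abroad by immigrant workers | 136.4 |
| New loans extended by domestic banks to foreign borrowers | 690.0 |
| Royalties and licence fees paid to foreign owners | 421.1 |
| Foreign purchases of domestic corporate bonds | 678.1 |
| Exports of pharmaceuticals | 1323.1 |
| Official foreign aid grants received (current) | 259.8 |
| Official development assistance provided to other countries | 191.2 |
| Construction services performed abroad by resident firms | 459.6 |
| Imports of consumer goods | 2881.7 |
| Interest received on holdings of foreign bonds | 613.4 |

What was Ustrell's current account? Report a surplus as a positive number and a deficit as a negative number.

Goods: 1323.1 - 2881.7 - 3036.7 + 1943.7 = -2651.6
Services: 459.6 - 421.1 = 38.5
Primary income: 613.4 - 143.7 = 469.7
Secondary income: -136.4 - 191.2 + 259.8 = -67.8
Current account = (-2651.6) + 38.5 + 469.7 + (-67.8) = -2211.2
(Excluded from the current account — financial account: sale of domestic government bonds to non-residents 905.4, inward foreign direct investment in the manufacturing sector 1330.0, new loans extended by domestic banks to foreign borrowers 690.0, foreign purchases of domestic corporate bonds 678.1.)

-2211.2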